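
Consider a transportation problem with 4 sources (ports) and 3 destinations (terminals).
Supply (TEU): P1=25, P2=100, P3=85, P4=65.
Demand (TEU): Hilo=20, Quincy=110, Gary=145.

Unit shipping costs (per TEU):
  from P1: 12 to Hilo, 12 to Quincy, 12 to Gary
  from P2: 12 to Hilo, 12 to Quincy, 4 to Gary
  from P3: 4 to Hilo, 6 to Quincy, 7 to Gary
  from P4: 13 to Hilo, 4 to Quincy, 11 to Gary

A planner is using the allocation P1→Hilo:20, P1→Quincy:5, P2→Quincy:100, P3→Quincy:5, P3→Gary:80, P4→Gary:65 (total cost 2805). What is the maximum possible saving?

1355

Current plan cost = 20·12 + 5·12 + 100·12 + 5·6 + 80·7 + 65·11 = 2805.
Optimal plan:
  P1->Gary: 25 × 12 = 300
  P2->Gary: 100 × 4 = 400
  P3->Hilo: 20 × 4 = 80
  P3->Quincy: 45 × 6 = 270
  P3->Gary: 20 × 7 = 140
  P4->Quincy: 65 × 4 = 260
Optimal cost = 1450.
Saving = 2805 − 1450 = 1355.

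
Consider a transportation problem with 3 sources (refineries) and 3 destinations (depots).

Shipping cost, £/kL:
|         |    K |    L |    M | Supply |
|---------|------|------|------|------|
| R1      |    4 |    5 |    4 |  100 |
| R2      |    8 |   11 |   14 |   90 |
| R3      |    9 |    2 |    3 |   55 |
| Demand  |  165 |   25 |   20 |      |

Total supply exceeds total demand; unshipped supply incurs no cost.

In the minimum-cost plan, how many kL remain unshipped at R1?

0

Minimum-cost shipments:
  R1→K: 100 × £4 = £400
  R2→K: 65 × £8 = £520
  R3→L: 25 × £2 = £50
  R3→M: 20 × £3 = £60
Total cost = £1030.
R1 ships 100 of its 100, leaving 0.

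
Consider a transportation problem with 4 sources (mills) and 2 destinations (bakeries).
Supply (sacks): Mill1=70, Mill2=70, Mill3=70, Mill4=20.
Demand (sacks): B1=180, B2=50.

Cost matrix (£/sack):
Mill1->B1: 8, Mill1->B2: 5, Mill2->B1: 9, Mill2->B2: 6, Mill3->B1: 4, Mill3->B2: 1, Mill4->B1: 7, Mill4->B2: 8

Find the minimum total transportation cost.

A cheapest plan:
  Mill1→B1: 20 sacks
  Mill1→B2: 50 sacks
  Mill2→B1: 70 sacks
  Mill3→B1: 70 sacks
  Mill4→B1: 20 sacks
Total cost = £1460.

1460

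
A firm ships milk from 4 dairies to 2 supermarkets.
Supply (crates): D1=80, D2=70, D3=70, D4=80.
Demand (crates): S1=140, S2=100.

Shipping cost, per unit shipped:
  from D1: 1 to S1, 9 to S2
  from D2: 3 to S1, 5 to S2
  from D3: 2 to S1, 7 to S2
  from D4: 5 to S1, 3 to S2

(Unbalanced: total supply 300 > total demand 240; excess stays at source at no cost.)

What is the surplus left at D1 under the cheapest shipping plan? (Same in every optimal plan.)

0

An optimal plan:
  D1→S1: 80 × 1 = 80
  D2→S2: 20 × 5 = 100
  D3→S1: 60 × 2 = 120
  D4→S2: 80 × 3 = 240
Total cost = 540.
D1 ships 80 of its 80, leaving 0.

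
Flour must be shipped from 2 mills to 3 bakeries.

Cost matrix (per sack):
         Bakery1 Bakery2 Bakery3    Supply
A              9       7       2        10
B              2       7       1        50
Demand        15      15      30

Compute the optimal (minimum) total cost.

165

A cheapest plan:
  A->Bakery2: 10 × 7 = 70
  B->Bakery1: 15 × 2 = 30
  B->Bakery2: 5 × 7 = 35
  B->Bakery3: 30 × 1 = 30
Total = 70 + 30 + 35 + 30 = 165.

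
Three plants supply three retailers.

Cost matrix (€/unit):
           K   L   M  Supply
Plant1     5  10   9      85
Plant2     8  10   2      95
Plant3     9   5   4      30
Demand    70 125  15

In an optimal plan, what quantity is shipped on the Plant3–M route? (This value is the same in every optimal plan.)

0

Solving gives:
  Plant1–K: 70 × €5 = €350
  Plant1–L: 15 × €10 = €150
  Plant2–L: 80 × €10 = €800
  Plant2–M: 15 × €2 = €30
  Plant3–L: 30 × €5 = €150
Total cost = €1480.
The route Plant3→M is not used.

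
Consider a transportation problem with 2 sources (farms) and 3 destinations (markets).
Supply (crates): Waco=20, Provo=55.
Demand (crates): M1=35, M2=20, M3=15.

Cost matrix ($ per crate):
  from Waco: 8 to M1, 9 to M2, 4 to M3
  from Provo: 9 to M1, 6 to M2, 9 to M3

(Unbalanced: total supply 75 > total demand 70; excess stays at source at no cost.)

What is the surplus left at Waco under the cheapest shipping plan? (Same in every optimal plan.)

0

Minimum-cost shipments:
  Waco–M1: 5 × $8 = $40
  Waco–M3: 15 × $4 = $60
  Provo–M1: 30 × $9 = $270
  Provo–M2: 20 × $6 = $120
Total cost = $490.
Waco ships 20 of its 20, leaving 0.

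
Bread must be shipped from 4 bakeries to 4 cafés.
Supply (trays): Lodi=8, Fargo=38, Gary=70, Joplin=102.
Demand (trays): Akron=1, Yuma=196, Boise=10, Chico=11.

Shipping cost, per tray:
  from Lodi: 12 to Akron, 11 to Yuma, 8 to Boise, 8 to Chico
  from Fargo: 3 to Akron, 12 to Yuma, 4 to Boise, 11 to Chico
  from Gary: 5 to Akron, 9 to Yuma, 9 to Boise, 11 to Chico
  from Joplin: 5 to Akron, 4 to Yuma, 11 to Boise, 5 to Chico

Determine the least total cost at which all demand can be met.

A cheapest plan:
  Lodi–Chico: 8 × 8 = 64
  Fargo–Akron: 1 × 3 = 3
  Fargo–Yuma: 24 × 12 = 288
  Fargo–Boise: 10 × 4 = 40
  Fargo–Chico: 3 × 11 = 33
  Gary–Yuma: 70 × 9 = 630
  Joplin–Yuma: 102 × 4 = 408
Total = 64 + 3 + 288 + 40 + 33 + 630 + 408 = 1466.

1466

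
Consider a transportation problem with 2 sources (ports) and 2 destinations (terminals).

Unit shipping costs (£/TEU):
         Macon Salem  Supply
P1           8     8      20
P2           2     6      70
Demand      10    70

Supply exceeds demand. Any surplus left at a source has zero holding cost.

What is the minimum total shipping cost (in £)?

An optimal shipping plan:
  P1->Salem: 10 × £8 = £80
  P2->Macon: 10 × £2 = £20
  P2->Salem: 60 × £6 = £360
Total = 80 + 20 + 360 = £460.
(Supply check: P1 ships 10; P2 ships 70.)

460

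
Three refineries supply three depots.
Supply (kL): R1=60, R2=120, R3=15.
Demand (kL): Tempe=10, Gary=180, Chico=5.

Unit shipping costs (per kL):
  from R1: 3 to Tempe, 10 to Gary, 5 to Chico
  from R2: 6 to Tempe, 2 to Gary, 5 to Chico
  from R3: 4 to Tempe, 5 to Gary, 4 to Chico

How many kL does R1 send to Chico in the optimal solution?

The minimum-cost plan:
  R1→Tempe: 10 × 3 = 30
  R1→Gary: 45 × 10 = 450
  R1→Chico: 5 × 5 = 25
  R2→Gary: 120 × 2 = 240
  R3→Gary: 15 × 5 = 75
Total cost = 820.
So R1→Chico carries 5 kL.

5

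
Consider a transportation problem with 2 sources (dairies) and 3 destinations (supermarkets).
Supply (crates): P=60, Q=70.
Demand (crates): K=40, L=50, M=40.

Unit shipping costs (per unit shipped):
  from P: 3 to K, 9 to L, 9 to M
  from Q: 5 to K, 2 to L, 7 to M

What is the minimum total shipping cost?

A cheapest plan:
  P→K: 40 × 3 = 120
  P→M: 20 × 9 = 180
  Q→L: 50 × 2 = 100
  Q→M: 20 × 7 = 140
Total = 120 + 180 + 100 + 140 = 540.

540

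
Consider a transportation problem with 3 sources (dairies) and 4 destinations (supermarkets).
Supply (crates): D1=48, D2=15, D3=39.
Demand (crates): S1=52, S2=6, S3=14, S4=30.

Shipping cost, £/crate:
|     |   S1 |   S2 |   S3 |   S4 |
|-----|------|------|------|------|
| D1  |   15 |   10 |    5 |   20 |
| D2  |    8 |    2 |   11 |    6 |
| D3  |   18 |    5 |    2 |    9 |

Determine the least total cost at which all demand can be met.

1036

One minimum-cost allocation:
  D1->S1: 37 × £15 = £555
  D1->S3: 11 × £5 = £55
  D2->S1: 15 × £8 = £120
  D3->S2: 6 × £5 = £30
  D3->S3: 3 × £2 = £6
  D3->S4: 30 × £9 = £270
Total = 555 + 55 + 120 + 30 + 6 + 270 = £1036.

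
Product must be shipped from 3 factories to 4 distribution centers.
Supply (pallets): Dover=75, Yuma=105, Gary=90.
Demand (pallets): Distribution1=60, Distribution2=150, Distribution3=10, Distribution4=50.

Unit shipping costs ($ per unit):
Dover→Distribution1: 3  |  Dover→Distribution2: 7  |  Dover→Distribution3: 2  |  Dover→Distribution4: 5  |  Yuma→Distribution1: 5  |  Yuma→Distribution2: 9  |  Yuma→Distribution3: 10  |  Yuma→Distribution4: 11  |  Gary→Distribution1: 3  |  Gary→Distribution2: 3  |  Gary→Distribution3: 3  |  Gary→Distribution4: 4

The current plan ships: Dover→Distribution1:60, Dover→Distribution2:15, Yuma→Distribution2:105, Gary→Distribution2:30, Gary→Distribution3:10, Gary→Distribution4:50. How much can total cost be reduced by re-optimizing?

Current plan cost = 60·3 + 15·7 + 105·9 + 30·3 + 10·3 + 50·4 = $1550.
Optimal plan:
  Dover→Distribution2: 15 pallets
  Dover→Distribution3: 10 pallets
  Dover→Distribution4: 50 pallets
  Yuma→Distribution1: 60 pallets
  Yuma→Distribution2: 45 pallets
  Gary→Distribution2: 90 pallets
Optimal cost = $1350.
Saving = 1550 − 1350 = $200.

200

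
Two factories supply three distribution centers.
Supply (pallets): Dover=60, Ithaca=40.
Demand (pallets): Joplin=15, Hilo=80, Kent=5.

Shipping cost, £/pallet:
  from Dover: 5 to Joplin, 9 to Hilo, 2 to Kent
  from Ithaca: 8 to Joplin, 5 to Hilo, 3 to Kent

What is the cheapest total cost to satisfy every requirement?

An optimal shipping plan:
  Dover to Joplin: 15 × £5 = £75
  Dover to Hilo: 40 × £9 = £360
  Dover to Kent: 5 × £2 = £10
  Ithaca to Hilo: 40 × £5 = £200
Total = 75 + 360 + 10 + 200 = £645.
(Supply check: Dover ships 60; Ithaca ships 40.)

645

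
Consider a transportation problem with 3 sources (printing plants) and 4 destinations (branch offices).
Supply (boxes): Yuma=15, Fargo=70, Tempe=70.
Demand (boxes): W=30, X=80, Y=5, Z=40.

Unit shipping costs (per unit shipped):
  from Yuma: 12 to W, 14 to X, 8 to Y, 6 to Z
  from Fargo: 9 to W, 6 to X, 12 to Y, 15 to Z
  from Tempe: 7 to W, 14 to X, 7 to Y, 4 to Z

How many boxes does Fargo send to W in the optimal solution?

Solving gives:
  Yuma->X: 10 boxes
  Yuma->Y: 5 boxes
  Fargo->X: 70 boxes
  Tempe->W: 30 boxes
  Tempe->Z: 40 boxes
Total cost = 970.
The route Fargo→W is not used.

0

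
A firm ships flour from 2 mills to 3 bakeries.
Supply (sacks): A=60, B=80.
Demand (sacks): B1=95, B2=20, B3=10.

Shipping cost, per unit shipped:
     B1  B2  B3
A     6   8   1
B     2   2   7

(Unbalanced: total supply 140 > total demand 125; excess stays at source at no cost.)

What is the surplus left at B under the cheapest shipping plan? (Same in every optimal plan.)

0

An optimal plan:
  A to B1: 35 × 6 = 210
  A to B3: 10 × 1 = 10
  B to B1: 60 × 2 = 120
  B to B2: 20 × 2 = 40
Total cost = 380.
B ships 80 of its 80, leaving 0.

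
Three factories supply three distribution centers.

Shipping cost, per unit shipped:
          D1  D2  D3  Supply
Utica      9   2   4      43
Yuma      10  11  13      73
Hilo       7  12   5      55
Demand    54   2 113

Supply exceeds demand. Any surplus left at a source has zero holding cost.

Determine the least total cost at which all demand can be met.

A cheapest plan:
  Utica→D2: 2 × 2 = 4
  Utica→D3: 41 × 4 = 164
  Yuma→D1: 54 × 10 = 540
  Yuma→D3: 17 × 13 = 221
  Hilo→D3: 55 × 5 = 275
Total = 4 + 164 + 540 + 221 + 275 = 1204.
(Supply check: Utica ships 43; Yuma ships 71; Hilo ships 55.)

1204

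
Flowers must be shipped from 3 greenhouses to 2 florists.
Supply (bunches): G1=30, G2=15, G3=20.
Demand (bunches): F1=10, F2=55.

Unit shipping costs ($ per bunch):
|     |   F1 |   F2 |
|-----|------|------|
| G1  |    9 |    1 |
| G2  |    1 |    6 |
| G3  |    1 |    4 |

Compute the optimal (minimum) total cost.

One minimum-cost allocation:
  G1–F2: 30 × $1 = $30
  G2–F1: 10 × $1 = $10
  G2–F2: 5 × $6 = $30
  G3–F2: 20 × $4 = $80
Total = 30 + 10 + 30 + 80 = $150.
(Supply check: G1 ships 30; G2 ships 15; G3 ships 20.)

150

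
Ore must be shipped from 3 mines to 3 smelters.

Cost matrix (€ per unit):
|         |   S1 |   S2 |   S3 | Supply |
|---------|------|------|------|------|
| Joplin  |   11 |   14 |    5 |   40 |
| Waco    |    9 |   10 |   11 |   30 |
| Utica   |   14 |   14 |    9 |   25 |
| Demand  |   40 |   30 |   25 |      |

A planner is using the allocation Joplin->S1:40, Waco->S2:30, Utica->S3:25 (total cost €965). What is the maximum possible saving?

50

Current plan cost = 40·11 + 30·10 + 25·9 = €965.
Optimal plan:
  Joplin→S1: 15 tons
  Joplin→S3: 25 tons
  Waco→S1: 25 tons
  Waco→S2: 5 tons
  Utica→S2: 25 tons
Optimal cost = €915.
Saving = 965 − 915 = €50.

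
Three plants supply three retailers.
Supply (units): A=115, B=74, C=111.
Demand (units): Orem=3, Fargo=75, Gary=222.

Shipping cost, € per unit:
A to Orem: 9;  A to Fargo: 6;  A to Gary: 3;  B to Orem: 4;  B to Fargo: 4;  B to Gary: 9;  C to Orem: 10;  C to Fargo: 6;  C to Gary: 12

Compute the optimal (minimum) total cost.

Optimal allocation:
  A–Gary: 115 × €3 = €345
  B–Orem: 3 × €4 = €12
  B–Gary: 71 × €9 = €639
  C–Fargo: 75 × €6 = €450
  C–Gary: 36 × €12 = €432
Total = 345 + 12 + 639 + 450 + 432 = €1878.

1878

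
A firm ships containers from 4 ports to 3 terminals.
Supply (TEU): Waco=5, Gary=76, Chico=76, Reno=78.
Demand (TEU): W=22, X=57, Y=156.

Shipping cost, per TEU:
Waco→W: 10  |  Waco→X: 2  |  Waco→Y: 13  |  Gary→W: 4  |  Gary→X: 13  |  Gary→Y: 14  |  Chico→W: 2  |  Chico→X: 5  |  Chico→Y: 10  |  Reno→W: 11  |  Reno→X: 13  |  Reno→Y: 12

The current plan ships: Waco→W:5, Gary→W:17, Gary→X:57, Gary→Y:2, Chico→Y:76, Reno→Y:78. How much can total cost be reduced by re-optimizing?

293

Current plan cost = 5·10 + 17·4 + 57·13 + 2·14 + 76·10 + 78·12 = 2583.
Optimal plan:
  Waco->X: 5 TEU
  Gary->W: 22 TEU
  Gary->Y: 54 TEU
  Chico->X: 52 TEU
  Chico->Y: 24 TEU
  Reno->Y: 78 TEU
Optimal cost = 2290.
Saving = 2583 − 2290 = 293.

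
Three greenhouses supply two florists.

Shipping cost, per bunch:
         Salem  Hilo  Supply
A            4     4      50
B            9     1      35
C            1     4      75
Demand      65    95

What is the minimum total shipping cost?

340

Optimal allocation:
  A–Hilo: 50 × 4 = 200
  B–Hilo: 35 × 1 = 35
  C–Salem: 65 × 1 = 65
  C–Hilo: 10 × 4 = 40
Total = 200 + 35 + 65 + 40 = 340.
(Supply check: A ships 50; B ships 35; C ships 75.)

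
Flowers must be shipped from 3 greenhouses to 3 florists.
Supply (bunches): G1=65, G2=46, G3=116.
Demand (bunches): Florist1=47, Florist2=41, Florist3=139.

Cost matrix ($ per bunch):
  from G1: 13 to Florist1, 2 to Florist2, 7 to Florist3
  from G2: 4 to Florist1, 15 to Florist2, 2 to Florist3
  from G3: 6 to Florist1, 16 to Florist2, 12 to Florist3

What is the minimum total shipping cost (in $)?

An optimal shipping plan:
  G1–Florist2: 41 × $2 = $82
  G1–Florist3: 24 × $7 = $168
  G2–Florist3: 46 × $2 = $92
  G3–Florist1: 47 × $6 = $282
  G3–Florist3: 69 × $12 = $828
Total = 82 + 168 + 92 + 282 + 828 = $1452.
(Supply check: G1 ships 65; G2 ships 46; G3 ships 116.)

1452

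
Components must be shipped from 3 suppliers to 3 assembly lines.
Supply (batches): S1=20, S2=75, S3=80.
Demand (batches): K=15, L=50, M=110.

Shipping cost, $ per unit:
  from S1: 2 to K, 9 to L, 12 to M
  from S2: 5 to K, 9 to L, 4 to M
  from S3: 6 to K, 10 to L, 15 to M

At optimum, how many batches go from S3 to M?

Optimal shipments:
  S1 to K: 15 × $2 = $30
  S1 to M: 5 × $12 = $60
  S2 to M: 75 × $4 = $300
  S3 to L: 50 × $10 = $500
  S3 to M: 30 × $15 = $450
Total cost = $1340.
So S3→M carries 30 batches.

30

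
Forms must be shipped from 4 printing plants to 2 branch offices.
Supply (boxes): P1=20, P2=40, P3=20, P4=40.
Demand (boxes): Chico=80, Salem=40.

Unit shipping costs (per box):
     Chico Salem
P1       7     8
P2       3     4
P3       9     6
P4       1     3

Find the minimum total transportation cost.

440

An optimal shipping plan:
  P1→Chico: 20 boxes
  P2→Chico: 20 boxes
  P2→Salem: 20 boxes
  P3→Salem: 20 boxes
  P4→Chico: 40 boxes
Total cost = 440.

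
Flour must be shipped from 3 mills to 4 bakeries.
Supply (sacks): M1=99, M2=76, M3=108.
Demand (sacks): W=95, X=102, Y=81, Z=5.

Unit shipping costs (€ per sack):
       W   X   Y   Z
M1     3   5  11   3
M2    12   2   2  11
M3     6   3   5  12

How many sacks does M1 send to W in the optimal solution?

Solving gives:
  M1->W: 94 × €3 = €282
  M1->Z: 5 × €3 = €15
  M2->Y: 76 × €2 = €152
  M3->W: 1 × €6 = €6
  M3->X: 102 × €3 = €306
  M3->Y: 5 × €5 = €25
Total cost = €786.
So M1→W carries 94 sacks.

94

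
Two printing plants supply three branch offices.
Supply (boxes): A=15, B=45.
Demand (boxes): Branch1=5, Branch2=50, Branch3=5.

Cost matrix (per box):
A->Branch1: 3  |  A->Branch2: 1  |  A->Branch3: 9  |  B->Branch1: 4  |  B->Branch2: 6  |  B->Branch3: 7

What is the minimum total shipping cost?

280

One minimum-cost allocation:
  A to Branch2: 15 boxes
  B to Branch1: 5 boxes
  B to Branch2: 35 boxes
  B to Branch3: 5 boxes
Total cost = 280.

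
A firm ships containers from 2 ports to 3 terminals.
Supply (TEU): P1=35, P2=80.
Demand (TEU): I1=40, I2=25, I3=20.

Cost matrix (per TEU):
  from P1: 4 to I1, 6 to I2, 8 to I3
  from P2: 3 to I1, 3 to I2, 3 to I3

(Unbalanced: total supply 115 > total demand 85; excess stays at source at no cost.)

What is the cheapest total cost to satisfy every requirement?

Optimal allocation:
  P1→I1: 5 × 4 = 20
  P2→I1: 35 × 3 = 105
  P2→I2: 25 × 3 = 75
  P2→I3: 20 × 3 = 60
Total = 20 + 105 + 75 + 60 = 260.
(Supply check: P1 ships 5; P2 ships 80.)

260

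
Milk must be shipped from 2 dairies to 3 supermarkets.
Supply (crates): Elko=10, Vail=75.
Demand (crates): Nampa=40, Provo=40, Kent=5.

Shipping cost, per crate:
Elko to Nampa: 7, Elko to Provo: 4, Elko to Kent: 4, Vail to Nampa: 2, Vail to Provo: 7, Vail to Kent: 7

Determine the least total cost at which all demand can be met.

An optimal shipping plan:
  Elko–Provo: 10 × 4 = 40
  Vail–Nampa: 40 × 2 = 80
  Vail–Provo: 30 × 7 = 210
  Vail–Kent: 5 × 7 = 35
Total = 40 + 80 + 210 + 35 = 365.
(Supply check: Elko ships 10; Vail ships 75.)

365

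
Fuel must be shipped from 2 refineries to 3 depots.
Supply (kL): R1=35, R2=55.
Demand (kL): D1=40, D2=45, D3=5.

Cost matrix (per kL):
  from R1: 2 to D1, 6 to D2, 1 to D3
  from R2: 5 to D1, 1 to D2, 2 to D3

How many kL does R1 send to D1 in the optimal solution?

35

Solving gives:
  R1→D1: 35 × 2 = 70
  R2→D1: 5 × 5 = 25
  R2→D2: 45 × 1 = 45
  R2→D3: 5 × 2 = 10
Total cost = 150.
So R1→D1 carries 35 kL.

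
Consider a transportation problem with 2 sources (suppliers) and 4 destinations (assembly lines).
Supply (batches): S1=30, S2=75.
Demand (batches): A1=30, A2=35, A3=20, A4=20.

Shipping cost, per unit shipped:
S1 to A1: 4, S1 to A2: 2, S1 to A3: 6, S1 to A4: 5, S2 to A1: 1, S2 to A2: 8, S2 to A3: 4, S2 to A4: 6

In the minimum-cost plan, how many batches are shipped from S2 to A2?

5

Solving gives:
  S1 to A2: 30 batches
  S2 to A1: 30 batches
  S2 to A2: 5 batches
  S2 to A3: 20 batches
  S2 to A4: 20 batches
Total cost = 330.
So S2→A2 carries 5 batches.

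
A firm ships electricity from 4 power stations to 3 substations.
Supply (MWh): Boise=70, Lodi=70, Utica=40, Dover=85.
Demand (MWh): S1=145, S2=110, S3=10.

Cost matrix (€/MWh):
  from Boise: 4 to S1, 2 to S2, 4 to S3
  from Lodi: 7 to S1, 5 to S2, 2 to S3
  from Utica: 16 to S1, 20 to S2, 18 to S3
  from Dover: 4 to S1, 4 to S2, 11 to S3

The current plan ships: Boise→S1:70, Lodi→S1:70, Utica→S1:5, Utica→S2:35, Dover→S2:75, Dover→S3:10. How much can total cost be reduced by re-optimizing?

480

Current plan cost = 70·4 + 70·7 + 5·16 + 35·20 + 75·4 + 10·11 = €1960.
Optimal plan:
  Boise to S2: 70 × €2 = €140
  Lodi to S1: 20 × €7 = €140
  Lodi to S2: 40 × €5 = €200
  Lodi to S3: 10 × €2 = €20
  Utica to S1: 40 × €16 = €640
  Dover to S1: 85 × €4 = €340
Optimal cost = €1480.
Saving = 1960 − 1480 = €480.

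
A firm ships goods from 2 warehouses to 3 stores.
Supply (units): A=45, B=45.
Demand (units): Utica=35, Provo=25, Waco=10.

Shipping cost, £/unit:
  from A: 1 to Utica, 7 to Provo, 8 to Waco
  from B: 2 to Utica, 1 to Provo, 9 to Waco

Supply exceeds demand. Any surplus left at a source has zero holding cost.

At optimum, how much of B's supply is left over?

Minimum-cost shipments:
  A->Utica: 35 × £1 = £35
  A->Waco: 10 × £8 = £80
  B->Provo: 25 × £1 = £25
Total cost = £140.
B ships 25 of its 45, leaving 20.

20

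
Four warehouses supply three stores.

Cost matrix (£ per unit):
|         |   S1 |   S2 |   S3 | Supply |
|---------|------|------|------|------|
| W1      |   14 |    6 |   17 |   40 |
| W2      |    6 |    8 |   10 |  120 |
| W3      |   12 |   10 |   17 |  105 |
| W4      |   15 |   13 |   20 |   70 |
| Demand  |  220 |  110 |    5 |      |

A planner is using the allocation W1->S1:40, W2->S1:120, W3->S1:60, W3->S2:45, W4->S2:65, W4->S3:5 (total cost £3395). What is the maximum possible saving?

245

Current plan cost = 40·14 + 120·6 + 60·12 + 45·10 + 65·13 + 5·20 = £3395.
Optimal plan:
  W1–S2: 40 × £6 = £240
  W2–S1: 115 × £6 = £690
  W2–S3: 5 × £10 = £50
  W3–S1: 105 × £12 = £1260
  W4–S2: 70 × £13 = £910
Optimal cost = £3150.
Saving = 3395 − 3150 = £245.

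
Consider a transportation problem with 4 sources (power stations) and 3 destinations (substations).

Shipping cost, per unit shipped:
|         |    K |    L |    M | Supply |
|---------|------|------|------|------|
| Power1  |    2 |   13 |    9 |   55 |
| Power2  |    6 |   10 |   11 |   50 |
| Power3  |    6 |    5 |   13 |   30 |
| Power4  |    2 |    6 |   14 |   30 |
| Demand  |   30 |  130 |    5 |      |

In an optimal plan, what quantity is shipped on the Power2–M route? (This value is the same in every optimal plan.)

0

Optimal shipments:
  Power1 to K: 30 × 2 = 60
  Power1 to L: 20 × 13 = 260
  Power1 to M: 5 × 9 = 45
  Power2 to L: 50 × 10 = 500
  Power3 to L: 30 × 5 = 150
  Power4 to L: 30 × 6 = 180
Total cost = 1195.
The route Power2→M is not used.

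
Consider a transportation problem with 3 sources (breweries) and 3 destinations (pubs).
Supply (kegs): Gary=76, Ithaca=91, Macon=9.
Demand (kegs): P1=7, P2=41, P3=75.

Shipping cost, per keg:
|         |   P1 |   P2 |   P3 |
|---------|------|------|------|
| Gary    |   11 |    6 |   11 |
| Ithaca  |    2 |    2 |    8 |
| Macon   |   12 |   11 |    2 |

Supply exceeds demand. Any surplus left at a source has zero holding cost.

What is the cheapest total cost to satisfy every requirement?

711

A cheapest plan:
  Gary to P3: 23 kegs
  Ithaca to P1: 7 kegs
  Ithaca to P2: 41 kegs
  Ithaca to P3: 43 kegs
  Macon to P3: 9 kegs
Total cost = 711.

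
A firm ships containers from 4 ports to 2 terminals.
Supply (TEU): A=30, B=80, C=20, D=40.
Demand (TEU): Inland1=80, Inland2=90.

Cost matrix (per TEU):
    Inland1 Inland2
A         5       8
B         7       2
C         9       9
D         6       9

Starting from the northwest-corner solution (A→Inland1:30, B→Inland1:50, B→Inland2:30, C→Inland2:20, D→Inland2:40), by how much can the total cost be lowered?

Current plan cost = 30·5 + 50·7 + 30·2 + 20·9 + 40·9 = 1100.
Optimal plan:
  A to Inland1: 30 × 5 = 150
  B to Inland2: 80 × 2 = 160
  C to Inland1: 10 × 9 = 90
  C to Inland2: 10 × 9 = 90
  D to Inland1: 40 × 6 = 240
Optimal cost = 730.
Saving = 1100 − 730 = 370.

370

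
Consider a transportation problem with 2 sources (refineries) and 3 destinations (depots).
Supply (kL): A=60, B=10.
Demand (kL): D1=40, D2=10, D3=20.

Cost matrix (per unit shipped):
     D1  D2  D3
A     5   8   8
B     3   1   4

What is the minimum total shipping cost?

An optimal shipping plan:
  A→D1: 40 kL
  A→D3: 20 kL
  B→D2: 10 kL
Total cost = 370.

370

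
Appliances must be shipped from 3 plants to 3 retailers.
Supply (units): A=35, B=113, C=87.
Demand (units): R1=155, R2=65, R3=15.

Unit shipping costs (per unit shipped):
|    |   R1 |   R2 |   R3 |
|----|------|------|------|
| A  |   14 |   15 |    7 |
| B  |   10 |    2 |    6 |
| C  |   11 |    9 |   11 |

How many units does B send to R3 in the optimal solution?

Solving gives:
  A→R1: 20 × 14 = 280
  A→R3: 15 × 7 = 105
  B→R1: 48 × 10 = 480
  B→R2: 65 × 2 = 130
  C→R1: 87 × 11 = 957
Total cost = 1952.
The route B→R3 is not used.

0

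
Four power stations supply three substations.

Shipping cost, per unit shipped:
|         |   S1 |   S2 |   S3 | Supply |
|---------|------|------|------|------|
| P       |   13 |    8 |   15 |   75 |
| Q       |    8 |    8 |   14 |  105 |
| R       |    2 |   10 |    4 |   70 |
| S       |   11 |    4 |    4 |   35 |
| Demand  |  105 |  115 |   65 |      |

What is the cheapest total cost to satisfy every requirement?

One minimum-cost allocation:
  P->S2: 75 × 8 = 600
  Q->S1: 65 × 8 = 520
  Q->S2: 40 × 8 = 320
  R->S1: 40 × 2 = 80
  R->S3: 30 × 4 = 120
  S->S3: 35 × 4 = 140
Total = 600 + 520 + 320 + 80 + 120 + 140 = 1780.
(Supply check: P ships 75; Q ships 105; R ships 70; S ships 35.)

1780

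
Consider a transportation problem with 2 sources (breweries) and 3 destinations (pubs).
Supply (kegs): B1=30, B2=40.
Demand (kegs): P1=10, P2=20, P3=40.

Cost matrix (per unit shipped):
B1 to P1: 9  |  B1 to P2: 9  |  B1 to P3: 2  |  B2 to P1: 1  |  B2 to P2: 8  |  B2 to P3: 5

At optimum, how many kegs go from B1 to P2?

The minimum-cost plan:
  B1 to P3: 30 kegs
  B2 to P1: 10 kegs
  B2 to P2: 20 kegs
  B2 to P3: 10 kegs
Total cost = 280.
The route B1→P2 is not used.

0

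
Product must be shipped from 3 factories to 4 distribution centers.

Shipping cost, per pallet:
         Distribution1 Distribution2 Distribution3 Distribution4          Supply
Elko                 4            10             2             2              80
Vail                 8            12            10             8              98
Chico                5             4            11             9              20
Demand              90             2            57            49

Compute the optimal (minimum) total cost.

Optimal allocation:
  Elko→Distribution3: 57 × 2 = 114
  Elko→Distribution4: 23 × 2 = 46
  Vail→Distribution1: 72 × 8 = 576
  Vail→Distribution4: 26 × 8 = 208
  Chico→Distribution1: 18 × 5 = 90
  Chico→Distribution2: 2 × 4 = 8
Total = 114 + 46 + 576 + 208 + 90 + 8 = 1042.

1042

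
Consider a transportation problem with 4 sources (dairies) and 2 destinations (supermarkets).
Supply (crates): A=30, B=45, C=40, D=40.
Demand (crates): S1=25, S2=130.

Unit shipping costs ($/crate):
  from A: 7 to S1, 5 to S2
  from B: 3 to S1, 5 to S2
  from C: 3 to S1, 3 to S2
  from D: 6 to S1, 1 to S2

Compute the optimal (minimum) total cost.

485

An optimal shipping plan:
  A→S2: 30 × $5 = $150
  B→S1: 25 × $3 = $75
  B→S2: 20 × $5 = $100
  C→S2: 40 × $3 = $120
  D→S2: 40 × $1 = $40
Total = 150 + 75 + 100 + 120 + 40 = $485.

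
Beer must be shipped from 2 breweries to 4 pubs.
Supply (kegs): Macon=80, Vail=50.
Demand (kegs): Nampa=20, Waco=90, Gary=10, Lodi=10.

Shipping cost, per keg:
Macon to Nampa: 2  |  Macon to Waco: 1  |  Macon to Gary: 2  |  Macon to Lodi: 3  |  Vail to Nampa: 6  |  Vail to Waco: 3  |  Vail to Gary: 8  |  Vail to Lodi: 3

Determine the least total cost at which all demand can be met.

Optimal allocation:
  Macon->Nampa: 20 kegs
  Macon->Waco: 50 kegs
  Macon->Gary: 10 kegs
  Vail->Waco: 40 kegs
  Vail->Lodi: 10 kegs
Total cost = 260.

260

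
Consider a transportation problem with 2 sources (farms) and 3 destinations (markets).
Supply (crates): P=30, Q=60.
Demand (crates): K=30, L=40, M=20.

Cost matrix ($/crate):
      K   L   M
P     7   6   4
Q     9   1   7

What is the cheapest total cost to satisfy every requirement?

370

One minimum-cost allocation:
  P→K: 10 × $7 = $70
  P→M: 20 × $4 = $80
  Q→K: 20 × $9 = $180
  Q→L: 40 × $1 = $40
Total = 70 + 80 + 180 + 40 = $370.
(Supply check: P ships 30; Q ships 60.)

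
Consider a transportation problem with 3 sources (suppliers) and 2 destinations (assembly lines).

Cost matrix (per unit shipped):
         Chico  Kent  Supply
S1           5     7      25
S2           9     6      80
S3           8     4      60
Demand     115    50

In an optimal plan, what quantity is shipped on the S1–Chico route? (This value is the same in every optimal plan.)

Solving gives:
  S1 to Chico: 25 × 5 = 125
  S2 to Chico: 80 × 9 = 720
  S3 to Chico: 10 × 8 = 80
  S3 to Kent: 50 × 4 = 200
Total cost = 1125.
So S1→Chico carries 25 batches.

25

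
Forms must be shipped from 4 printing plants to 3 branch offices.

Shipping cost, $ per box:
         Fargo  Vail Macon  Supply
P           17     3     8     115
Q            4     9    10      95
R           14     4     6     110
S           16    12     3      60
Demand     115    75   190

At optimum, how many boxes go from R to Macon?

Solving gives:
  P to Vail: 75 × $3 = $225
  P to Macon: 40 × $8 = $320
  Q to Fargo: 95 × $4 = $380
  R to Fargo: 20 × $14 = $280
  R to Macon: 90 × $6 = $540
  S to Macon: 60 × $3 = $180
Total cost = $1925.
So R→Macon carries 90 boxes.

90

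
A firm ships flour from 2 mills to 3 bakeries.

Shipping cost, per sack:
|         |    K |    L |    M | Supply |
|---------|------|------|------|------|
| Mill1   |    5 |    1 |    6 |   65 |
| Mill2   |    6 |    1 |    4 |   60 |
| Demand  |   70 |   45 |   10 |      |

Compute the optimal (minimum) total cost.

440

A cheapest plan:
  Mill1→K: 65 × 5 = 325
  Mill2→K: 5 × 6 = 30
  Mill2→L: 45 × 1 = 45
  Mill2→M: 10 × 4 = 40
Total = 325 + 30 + 45 + 40 = 440.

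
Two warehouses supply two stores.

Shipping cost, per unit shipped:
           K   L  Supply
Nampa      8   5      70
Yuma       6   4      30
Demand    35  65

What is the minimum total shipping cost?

545

Optimal allocation:
  Nampa→K: 5 units
  Nampa→L: 65 units
  Yuma→K: 30 units
Total cost = 545.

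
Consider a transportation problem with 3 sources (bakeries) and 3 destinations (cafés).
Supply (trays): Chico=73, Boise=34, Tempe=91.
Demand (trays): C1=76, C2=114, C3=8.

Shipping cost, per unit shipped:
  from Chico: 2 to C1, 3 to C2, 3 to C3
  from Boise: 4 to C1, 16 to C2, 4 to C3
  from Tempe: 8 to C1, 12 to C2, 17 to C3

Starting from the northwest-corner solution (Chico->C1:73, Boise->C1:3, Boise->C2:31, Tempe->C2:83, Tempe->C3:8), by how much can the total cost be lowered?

539

Current plan cost = 73·2 + 3·4 + 31·16 + 83·12 + 8·17 = 1786.
Optimal plan:
  Chico→C2: 73 × 3 = 219
  Boise→C1: 26 × 4 = 104
  Boise→C3: 8 × 4 = 32
  Tempe→C1: 50 × 8 = 400
  Tempe→C2: 41 × 12 = 492
Optimal cost = 1247.
Saving = 1786 − 1247 = 539.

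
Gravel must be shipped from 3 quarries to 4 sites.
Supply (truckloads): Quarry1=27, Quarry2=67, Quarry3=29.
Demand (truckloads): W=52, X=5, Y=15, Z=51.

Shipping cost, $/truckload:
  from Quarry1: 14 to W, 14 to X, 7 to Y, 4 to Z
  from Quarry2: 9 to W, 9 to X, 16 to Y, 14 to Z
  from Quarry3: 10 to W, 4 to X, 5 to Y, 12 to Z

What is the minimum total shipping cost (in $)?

989

One minimum-cost allocation:
  Quarry1->Z: 27 truckloads
  Quarry2->W: 52 truckloads
  Quarry2->Z: 15 truckloads
  Quarry3->X: 5 truckloads
  Quarry3->Y: 15 truckloads
  Quarry3->Z: 9 truckloads
Total cost = $989.
(Supply check: Quarry1 ships 27; Quarry2 ships 67; Quarry3 ships 29.)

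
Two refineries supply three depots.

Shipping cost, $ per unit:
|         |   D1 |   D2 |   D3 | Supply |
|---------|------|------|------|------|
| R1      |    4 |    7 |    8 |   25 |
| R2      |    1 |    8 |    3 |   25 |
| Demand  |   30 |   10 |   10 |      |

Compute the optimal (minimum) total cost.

175

One minimum-cost allocation:
  R1→D1: 15 kL
  R1→D2: 10 kL
  R2→D1: 15 kL
  R2→D3: 10 kL
Total cost = $175.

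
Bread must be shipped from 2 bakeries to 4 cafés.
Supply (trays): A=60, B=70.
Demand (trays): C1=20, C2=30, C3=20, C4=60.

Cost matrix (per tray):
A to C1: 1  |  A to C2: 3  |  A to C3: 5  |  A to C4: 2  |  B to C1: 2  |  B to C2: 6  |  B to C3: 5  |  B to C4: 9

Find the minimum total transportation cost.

440

One minimum-cost allocation:
  A–C4: 60 × 2 = 120
  B–C1: 20 × 2 = 40
  B–C2: 30 × 6 = 180
  B–C3: 20 × 5 = 100
Total = 120 + 40 + 180 + 100 = 440.
(Supply check: A ships 60; B ships 70.)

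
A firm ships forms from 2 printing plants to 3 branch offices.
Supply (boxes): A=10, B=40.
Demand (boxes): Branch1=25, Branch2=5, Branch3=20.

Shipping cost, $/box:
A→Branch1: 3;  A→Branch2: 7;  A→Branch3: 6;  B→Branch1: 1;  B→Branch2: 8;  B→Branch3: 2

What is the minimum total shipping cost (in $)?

110

Optimal allocation:
  A to Branch1: 5 boxes
  A to Branch2: 5 boxes
  B to Branch1: 20 boxes
  B to Branch3: 20 boxes
Total cost = $110.
(Supply check: A ships 10; B ships 40.)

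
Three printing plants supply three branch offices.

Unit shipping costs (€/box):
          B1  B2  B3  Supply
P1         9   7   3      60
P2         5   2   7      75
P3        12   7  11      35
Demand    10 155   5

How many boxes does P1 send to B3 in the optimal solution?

Solving gives:
  P1 to B1: 10 × €9 = €90
  P1 to B2: 45 × €7 = €315
  P1 to B3: 5 × €3 = €15
  P2 to B2: 75 × €2 = €150
  P3 to B2: 35 × €7 = €245
Total cost = €815.
So P1→B3 carries 5 boxes.

5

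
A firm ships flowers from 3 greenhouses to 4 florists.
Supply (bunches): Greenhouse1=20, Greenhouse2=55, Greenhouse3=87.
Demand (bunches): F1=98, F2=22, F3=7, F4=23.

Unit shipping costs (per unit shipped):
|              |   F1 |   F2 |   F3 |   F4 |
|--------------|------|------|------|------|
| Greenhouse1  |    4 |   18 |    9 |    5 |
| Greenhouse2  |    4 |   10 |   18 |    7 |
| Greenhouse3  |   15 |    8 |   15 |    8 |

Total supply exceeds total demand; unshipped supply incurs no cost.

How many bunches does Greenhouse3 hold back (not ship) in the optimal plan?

12

An optimal plan:
  Greenhouse1 to F1: 20 × 4 = 80
  Greenhouse2 to F1: 55 × 4 = 220
  Greenhouse3 to F1: 23 × 15 = 345
  Greenhouse3 to F2: 22 × 8 = 176
  Greenhouse3 to F3: 7 × 15 = 105
  Greenhouse3 to F4: 23 × 8 = 184
Total cost = 1110.
Greenhouse3 ships 75 of its 87, leaving 12.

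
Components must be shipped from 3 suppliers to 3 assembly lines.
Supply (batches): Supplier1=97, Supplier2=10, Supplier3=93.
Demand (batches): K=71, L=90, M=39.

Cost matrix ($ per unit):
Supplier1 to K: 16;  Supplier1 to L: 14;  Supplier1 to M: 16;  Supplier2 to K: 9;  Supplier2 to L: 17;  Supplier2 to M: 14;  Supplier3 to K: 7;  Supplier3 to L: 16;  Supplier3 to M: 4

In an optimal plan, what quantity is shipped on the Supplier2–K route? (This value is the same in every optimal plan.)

The minimum-cost plan:
  Supplier1–K: 7 × $16 = $112
  Supplier1–L: 90 × $14 = $1260
  Supplier2–K: 10 × $9 = $90
  Supplier3–K: 54 × $7 = $378
  Supplier3–M: 39 × $4 = $156
Total cost = $1996.
So Supplier2→K carries 10 batches.

10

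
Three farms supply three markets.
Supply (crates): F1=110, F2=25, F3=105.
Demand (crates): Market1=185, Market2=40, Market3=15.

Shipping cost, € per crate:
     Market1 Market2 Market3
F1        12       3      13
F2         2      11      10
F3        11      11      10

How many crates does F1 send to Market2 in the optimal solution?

Optimal shipments:
  F1->Market1: 70 × €12 = €840
  F1->Market2: 40 × €3 = €120
  F2->Market1: 25 × €2 = €50
  F3->Market1: 90 × €11 = €990
  F3->Market3: 15 × €10 = €150
Total cost = €2150.
So F1→Market2 carries 40 crates.

40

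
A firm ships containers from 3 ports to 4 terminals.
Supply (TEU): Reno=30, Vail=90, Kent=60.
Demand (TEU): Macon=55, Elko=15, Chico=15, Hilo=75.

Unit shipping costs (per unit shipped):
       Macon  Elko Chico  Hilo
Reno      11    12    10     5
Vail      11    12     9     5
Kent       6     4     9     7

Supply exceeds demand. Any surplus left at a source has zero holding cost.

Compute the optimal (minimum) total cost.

950

A cheapest plan:
  Reno to Hilo: 30 × 5 = 150
  Vail to Macon: 10 × 11 = 110
  Vail to Chico: 15 × 9 = 135
  Vail to Hilo: 45 × 5 = 225
  Kent to Macon: 45 × 6 = 270
  Kent to Elko: 15 × 4 = 60
Total = 150 + 110 + 135 + 225 + 270 + 60 = 950.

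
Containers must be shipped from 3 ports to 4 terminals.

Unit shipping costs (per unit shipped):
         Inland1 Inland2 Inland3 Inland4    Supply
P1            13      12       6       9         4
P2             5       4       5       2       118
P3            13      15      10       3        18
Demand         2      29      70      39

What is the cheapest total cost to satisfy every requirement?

Optimal allocation:
  P1->Inland3: 4 × 6 = 24
  P2->Inland1: 2 × 5 = 10
  P2->Inland2: 29 × 4 = 116
  P2->Inland3: 66 × 5 = 330
  P2->Inland4: 21 × 2 = 42
  P3->Inland4: 18 × 3 = 54
Total = 24 + 10 + 116 + 330 + 42 + 54 = 576.

576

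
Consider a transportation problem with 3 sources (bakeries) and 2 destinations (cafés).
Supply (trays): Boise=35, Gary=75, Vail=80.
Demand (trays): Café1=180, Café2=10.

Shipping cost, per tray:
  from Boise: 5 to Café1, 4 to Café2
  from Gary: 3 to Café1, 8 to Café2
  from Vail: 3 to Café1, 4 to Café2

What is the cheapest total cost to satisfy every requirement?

630

A cheapest plan:
  Boise->Café1: 25 × 5 = 125
  Boise->Café2: 10 × 4 = 40
  Gary->Café1: 75 × 3 = 225
  Vail->Café1: 80 × 3 = 240
Total = 125 + 40 + 225 + 240 = 630.
(Supply check: Boise ships 35; Gary ships 75; Vail ships 80.)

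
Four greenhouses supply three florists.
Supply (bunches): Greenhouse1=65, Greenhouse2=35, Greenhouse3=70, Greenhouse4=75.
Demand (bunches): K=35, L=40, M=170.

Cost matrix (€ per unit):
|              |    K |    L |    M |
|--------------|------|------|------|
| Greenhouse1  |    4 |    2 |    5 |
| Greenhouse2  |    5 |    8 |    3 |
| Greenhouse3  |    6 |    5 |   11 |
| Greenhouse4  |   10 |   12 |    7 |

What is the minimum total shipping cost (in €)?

A cheapest plan:
  Greenhouse1 to L: 5 bunches
  Greenhouse1 to M: 60 bunches
  Greenhouse2 to M: 35 bunches
  Greenhouse3 to K: 35 bunches
  Greenhouse3 to L: 35 bunches
  Greenhouse4 to M: 75 bunches
Total cost = €1325.
(Supply check: Greenhouse1 ships 65; Greenhouse2 ships 35; Greenhouse3 ships 70; Greenhouse4 ships 75.)

1325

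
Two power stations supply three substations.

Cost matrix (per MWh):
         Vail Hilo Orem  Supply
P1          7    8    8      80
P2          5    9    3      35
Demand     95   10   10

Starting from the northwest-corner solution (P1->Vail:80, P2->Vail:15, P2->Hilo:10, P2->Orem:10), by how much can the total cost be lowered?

30

Current plan cost = 80·7 + 15·5 + 10·9 + 10·3 = 755.
Optimal plan:
  P1 to Vail: 70 MWh
  P1 to Hilo: 10 MWh
  P2 to Vail: 25 MWh
  P2 to Orem: 10 MWh
Optimal cost = 725.
Saving = 755 − 725 = 30.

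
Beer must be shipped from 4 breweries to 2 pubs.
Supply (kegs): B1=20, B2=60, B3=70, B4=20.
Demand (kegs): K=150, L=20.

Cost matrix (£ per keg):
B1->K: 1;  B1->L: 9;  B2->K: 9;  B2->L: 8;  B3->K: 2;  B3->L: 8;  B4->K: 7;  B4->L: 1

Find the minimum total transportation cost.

Optimal allocation:
  B1–K: 20 × £1 = £20
  B2–K: 60 × £9 = £540
  B3–K: 70 × £2 = £140
  B4–L: 20 × £1 = £20
Total = 20 + 540 + 140 + 20 = £720.
(Supply check: B1 ships 20; B2 ships 60; B3 ships 70; B4 ships 20.)

720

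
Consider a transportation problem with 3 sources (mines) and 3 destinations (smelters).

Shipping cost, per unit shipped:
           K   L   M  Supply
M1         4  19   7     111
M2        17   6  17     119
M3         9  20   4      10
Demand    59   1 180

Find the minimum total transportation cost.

Optimal allocation:
  M1->K: 59 × 4 = 236
  M1->M: 52 × 7 = 364
  M2->L: 1 × 6 = 6
  M2->M: 118 × 17 = 2006
  M3->M: 10 × 4 = 40
Total = 236 + 364 + 6 + 2006 + 40 = 2652.
(Supply check: M1 ships 111; M2 ships 119; M3 ships 10.)

2652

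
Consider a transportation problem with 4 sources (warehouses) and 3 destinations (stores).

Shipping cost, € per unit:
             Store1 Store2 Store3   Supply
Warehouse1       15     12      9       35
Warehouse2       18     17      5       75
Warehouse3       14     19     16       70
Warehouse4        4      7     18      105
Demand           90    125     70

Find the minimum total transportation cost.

One minimum-cost allocation:
  Warehouse1–Store2: 35 × €12 = €420
  Warehouse2–Store2: 5 × €17 = €85
  Warehouse2–Store3: 70 × €5 = €350
  Warehouse3–Store1: 70 × €14 = €980
  Warehouse4–Store1: 20 × €4 = €80
  Warehouse4–Store2: 85 × €7 = €595
Total = 420 + 85 + 350 + 980 + 80 + 595 = €2510.

2510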